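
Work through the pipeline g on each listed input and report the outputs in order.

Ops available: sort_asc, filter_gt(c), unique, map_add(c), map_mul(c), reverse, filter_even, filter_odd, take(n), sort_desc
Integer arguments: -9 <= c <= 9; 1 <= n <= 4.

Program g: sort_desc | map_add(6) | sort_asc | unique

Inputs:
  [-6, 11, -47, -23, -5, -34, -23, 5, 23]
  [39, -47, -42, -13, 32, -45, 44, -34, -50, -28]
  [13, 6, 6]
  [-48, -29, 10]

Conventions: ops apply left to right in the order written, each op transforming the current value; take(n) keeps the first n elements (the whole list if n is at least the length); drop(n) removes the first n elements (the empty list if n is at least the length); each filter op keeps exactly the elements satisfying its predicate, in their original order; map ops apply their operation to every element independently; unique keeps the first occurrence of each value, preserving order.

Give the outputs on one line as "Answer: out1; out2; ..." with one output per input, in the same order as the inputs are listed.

[-41, -28, -17, 0, 1, 11, 17, 29]; [-44, -41, -39, -36, -28, -22, -7, 38, 45, 50]; [12, 19]; [-42, -23, 16]

Execution, op by op:
  [-6, 11, -47, -23, -5, -34, -23, 5, 23] -> [23, 11, 5, -5, -6, -23, -23, -34, -47] -> [29, 17, 11, 1, 0, -17, -17, -28, -41] -> [-41, -28, -17, -17, 0, 1, 11, 17, 29] -> [-41, -28, -17, 0, 1, 11, 17, 29]
  [39, -47, -42, -13, 32, -45, 44, -34, -50, -28] -> [44, 39, 32, -13, -28, -34, -42, -45, -47, -50] -> [50, 45, 38, -7, -22, -28, -36, -39, -41, -44] -> [-44, -41, -39, -36, -28, -22, -7, 38, 45, 50] -> [-44, -41, -39, -36, -28, -22, -7, 38, 45, 50]
  [13, 6, 6] -> [13, 6, 6] -> [19, 12, 12] -> [12, 12, 19] -> [12, 19]
  [-48, -29, 10] -> [10, -29, -48] -> [16, -23, -42] -> [-42, -23, 16] -> [-42, -23, 16]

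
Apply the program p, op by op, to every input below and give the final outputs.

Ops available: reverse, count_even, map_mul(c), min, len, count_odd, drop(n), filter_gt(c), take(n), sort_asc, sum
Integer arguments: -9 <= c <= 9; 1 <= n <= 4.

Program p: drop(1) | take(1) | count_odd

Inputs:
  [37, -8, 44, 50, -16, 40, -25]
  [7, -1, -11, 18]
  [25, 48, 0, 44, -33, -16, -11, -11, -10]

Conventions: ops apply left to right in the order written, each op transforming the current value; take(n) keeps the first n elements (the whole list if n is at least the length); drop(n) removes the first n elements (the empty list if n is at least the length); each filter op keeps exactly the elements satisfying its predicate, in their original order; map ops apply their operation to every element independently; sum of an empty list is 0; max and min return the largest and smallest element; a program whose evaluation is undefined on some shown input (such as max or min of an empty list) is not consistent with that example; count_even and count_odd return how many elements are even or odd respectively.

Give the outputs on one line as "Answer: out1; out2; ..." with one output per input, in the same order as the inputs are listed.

Execution, op by op:
  [37, -8, 44, 50, -16, 40, -25] -> [-8, 44, 50, -16, 40, -25] -> [-8] -> 0
  [7, -1, -11, 18] -> [-1, -11, 18] -> [-1] -> 1
  [25, 48, 0, 44, -33, -16, -11, -11, -10] -> [48, 0, 44, -33, -16, -11, -11, -10] -> [48] -> 0

0; 1; 0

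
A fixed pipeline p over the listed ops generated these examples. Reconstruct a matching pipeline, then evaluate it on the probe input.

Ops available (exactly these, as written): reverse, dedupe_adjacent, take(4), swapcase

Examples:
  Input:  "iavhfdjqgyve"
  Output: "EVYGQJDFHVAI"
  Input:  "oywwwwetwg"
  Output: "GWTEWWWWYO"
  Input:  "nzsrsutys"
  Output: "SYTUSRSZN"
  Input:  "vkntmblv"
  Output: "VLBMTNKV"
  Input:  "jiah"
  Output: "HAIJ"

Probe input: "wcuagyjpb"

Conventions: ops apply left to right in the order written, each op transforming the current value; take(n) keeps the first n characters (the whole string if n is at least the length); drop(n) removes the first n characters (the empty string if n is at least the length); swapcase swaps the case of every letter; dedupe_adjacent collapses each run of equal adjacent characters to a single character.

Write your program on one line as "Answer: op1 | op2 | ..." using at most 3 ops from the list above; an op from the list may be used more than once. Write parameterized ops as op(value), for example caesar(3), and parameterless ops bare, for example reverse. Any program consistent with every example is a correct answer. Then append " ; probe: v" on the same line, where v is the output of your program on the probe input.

swapcase | reverse ; probe: "BPJYGAUCW"

Check, running the answer program on each example:
  "iavhfdjqgyve" -> "IAVHFDJQGYVE" -> "EVYGQJDFHVAI"
  "oywwwwetwg" -> "OYWWWWETWG" -> "GWTEWWWWYO"
  "nzsrsutys" -> "NZSRSUTYS" -> "SYTUSRSZN"
  "vkntmblv" -> "VKNTMBLV" -> "VLBMTNKV"
  "jiah" -> "JIAH" -> "HAIJ"
  probe: "wcuagyjpb" -> "WCUAGYJPB" -> "BPJYGAUCW"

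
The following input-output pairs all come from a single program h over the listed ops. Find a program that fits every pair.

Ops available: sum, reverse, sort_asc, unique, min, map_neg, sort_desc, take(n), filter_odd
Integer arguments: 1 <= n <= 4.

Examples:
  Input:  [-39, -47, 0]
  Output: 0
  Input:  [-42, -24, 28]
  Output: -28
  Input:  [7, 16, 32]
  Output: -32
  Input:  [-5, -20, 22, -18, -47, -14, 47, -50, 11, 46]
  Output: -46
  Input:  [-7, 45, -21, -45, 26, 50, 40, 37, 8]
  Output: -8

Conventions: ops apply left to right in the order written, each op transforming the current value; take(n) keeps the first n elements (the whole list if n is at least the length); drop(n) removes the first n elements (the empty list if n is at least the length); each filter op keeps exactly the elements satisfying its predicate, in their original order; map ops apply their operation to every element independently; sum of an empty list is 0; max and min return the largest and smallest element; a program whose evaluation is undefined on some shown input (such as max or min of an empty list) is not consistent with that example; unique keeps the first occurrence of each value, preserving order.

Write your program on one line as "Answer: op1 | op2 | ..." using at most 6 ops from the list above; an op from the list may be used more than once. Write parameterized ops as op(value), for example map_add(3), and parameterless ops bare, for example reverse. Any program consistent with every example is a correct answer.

reverse | take(4) | take(1) | map_neg | min

Check, running the answer program on each example:
  [-39, -47, 0] -> [0, -47, -39] -> [0, -47, -39] -> [0] -> [0] -> 0
  [-42, -24, 28] -> [28, -24, -42] -> [28, -24, -42] -> [28] -> [-28] -> -28
  [7, 16, 32] -> [32, 16, 7] -> [32, 16, 7] -> [32] -> [-32] -> -32
  [-5, -20, 22, -18, -47, -14, 47, -50, 11, 46] -> [46, 11, -50, 47, -14, -47, -18, 22, -20, -5] -> [46, 11, -50, 47] -> [46] -> [-46] -> -46
  [-7, 45, -21, -45, 26, 50, 40, 37, 8] -> [8, 37, 40, 50, 26, -45, -21, 45, -7] -> [8, 37, 40, 50] -> [8] -> [-8] -> -8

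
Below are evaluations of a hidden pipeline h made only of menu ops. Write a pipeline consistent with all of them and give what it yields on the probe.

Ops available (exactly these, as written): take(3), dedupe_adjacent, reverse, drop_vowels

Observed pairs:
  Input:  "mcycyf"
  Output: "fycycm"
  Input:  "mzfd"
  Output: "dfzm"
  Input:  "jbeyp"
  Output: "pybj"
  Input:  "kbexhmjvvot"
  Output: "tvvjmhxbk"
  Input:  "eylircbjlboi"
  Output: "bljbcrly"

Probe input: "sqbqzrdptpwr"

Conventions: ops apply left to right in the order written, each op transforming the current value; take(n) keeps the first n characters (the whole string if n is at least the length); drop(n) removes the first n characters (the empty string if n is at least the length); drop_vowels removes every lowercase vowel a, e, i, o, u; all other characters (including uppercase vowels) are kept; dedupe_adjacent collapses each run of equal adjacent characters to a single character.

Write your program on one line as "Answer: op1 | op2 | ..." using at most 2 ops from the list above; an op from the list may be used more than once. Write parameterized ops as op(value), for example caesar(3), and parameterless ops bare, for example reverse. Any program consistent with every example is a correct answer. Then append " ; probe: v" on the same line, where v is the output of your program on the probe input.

drop_vowels | reverse ; probe: "rwptpdrzqbqs"

Check, running the answer program on each example:
  "mcycyf" -> "mcycyf" -> "fycycm"
  "mzfd" -> "mzfd" -> "dfzm"
  "jbeyp" -> "jbyp" -> "pybj"
  "kbexhmjvvot" -> "kbxhmjvvt" -> "tvvjmhxbk"
  "eylircbjlboi" -> "ylrcbjlb" -> "bljbcrly"
  probe: "sqbqzrdptpwr" -> "sqbqzrdptpwr" -> "rwptpdrzqbqs"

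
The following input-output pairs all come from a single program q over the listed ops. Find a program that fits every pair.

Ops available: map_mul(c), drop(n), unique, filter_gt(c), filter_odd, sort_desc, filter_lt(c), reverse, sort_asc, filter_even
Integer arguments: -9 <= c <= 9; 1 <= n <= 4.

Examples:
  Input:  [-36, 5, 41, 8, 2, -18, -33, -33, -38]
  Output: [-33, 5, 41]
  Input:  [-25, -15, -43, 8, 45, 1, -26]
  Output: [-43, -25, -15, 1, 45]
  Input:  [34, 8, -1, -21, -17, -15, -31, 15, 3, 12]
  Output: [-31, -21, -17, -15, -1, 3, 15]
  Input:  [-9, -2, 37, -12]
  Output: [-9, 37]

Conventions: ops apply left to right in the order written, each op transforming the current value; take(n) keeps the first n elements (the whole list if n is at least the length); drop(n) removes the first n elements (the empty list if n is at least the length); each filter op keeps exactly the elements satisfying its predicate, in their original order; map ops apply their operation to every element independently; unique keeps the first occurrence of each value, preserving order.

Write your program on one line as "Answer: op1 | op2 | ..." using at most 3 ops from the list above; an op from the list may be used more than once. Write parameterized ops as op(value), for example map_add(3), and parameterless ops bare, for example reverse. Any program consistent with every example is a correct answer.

unique | sort_asc | filter_odd

Check, running the answer program on each example:
  [-36, 5, 41, 8, 2, -18, -33, -33, -38] -> [-36, 5, 41, 8, 2, -18, -33, -38] -> [-38, -36, -33, -18, 2, 5, 8, 41] -> [-33, 5, 41]
  [-25, -15, -43, 8, 45, 1, -26] -> [-25, -15, -43, 8, 45, 1, -26] -> [-43, -26, -25, -15, 1, 8, 45] -> [-43, -25, -15, 1, 45]
  [34, 8, -1, -21, -17, -15, -31, 15, 3, 12] -> [34, 8, -1, -21, -17, -15, -31, 15, 3, 12] -> [-31, -21, -17, -15, -1, 3, 8, 12, 15, 34] -> [-31, -21, -17, -15, -1, 3, 15]
  [-9, -2, 37, -12] -> [-9, -2, 37, -12] -> [-12, -9, -2, 37] -> [-9, 37]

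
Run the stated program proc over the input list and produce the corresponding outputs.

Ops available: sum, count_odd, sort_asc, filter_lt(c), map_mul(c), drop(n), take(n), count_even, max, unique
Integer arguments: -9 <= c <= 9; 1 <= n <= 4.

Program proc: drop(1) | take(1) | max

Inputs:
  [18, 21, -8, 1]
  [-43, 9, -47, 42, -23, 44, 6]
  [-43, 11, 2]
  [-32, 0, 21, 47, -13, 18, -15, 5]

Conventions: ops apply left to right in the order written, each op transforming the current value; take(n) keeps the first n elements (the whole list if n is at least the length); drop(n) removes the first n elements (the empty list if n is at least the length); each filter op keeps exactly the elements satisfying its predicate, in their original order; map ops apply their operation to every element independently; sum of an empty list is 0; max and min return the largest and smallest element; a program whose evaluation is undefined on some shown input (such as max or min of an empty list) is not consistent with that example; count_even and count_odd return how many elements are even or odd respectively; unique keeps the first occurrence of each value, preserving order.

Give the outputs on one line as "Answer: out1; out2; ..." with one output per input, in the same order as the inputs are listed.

21; 9; 11; 0

Execution, op by op:
  [18, 21, -8, 1] -> [21, -8, 1] -> [21] -> 21
  [-43, 9, -47, 42, -23, 44, 6] -> [9, -47, 42, -23, 44, 6] -> [9] -> 9
  [-43, 11, 2] -> [11, 2] -> [11] -> 11
  [-32, 0, 21, 47, -13, 18, -15, 5] -> [0, 21, 47, -13, 18, -15, 5] -> [0] -> 0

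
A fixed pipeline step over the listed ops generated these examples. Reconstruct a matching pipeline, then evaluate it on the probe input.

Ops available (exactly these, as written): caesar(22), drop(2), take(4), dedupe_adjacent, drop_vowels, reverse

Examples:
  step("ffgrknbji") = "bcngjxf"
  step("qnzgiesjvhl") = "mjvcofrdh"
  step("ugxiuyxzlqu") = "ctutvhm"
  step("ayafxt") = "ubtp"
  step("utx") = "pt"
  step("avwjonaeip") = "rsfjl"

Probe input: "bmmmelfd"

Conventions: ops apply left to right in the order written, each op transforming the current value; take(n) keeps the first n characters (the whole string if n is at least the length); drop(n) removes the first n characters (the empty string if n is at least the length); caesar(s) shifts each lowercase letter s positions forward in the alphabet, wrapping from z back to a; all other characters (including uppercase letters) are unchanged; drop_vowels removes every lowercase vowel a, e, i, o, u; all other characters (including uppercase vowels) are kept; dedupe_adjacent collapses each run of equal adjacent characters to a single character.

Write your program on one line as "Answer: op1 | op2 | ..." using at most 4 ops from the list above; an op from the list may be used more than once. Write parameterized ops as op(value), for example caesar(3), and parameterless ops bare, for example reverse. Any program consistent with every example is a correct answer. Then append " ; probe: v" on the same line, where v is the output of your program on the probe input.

dedupe_adjacent | drop_vowels | caesar(22) ; probe: "xihbz"

Check, running the answer program on each example:
  "ffgrknbji" -> "fgrknbji" -> "fgrknbj" -> "bcngjxf"
  "qnzgiesjvhl" -> "qnzgiesjvhl" -> "qnzgsjvhl" -> "mjvcofrdh"
  "ugxiuyxzlqu" -> "ugxiuyxzlqu" -> "gxyxzlq" -> "ctutvhm"
  "ayafxt" -> "ayafxt" -> "yfxt" -> "ubtp"
  "utx" -> "utx" -> "tx" -> "pt"
  "avwjonaeip" -> "avwjonaeip" -> "vwjnp" -> "rsfjl"
  probe: "bmmmelfd" -> "bmelfd" -> "bmlfd" -> "xihbz"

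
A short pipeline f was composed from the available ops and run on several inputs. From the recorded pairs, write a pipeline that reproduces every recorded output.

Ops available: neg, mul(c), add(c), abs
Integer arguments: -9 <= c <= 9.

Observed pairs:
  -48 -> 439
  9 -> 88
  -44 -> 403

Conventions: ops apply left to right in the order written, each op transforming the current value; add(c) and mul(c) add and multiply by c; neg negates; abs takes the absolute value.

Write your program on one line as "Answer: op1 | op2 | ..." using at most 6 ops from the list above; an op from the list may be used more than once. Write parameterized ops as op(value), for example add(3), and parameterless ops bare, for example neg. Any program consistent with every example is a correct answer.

mul(3) | abs | mul(-3) | add(-7) | abs

Check, running the answer program on each example:
  -48 -> -144 -> 144 -> -432 -> -439 -> 439
  9 -> 27 -> 27 -> -81 -> -88 -> 88
  -44 -> -132 -> 132 -> -396 -> -403 -> 403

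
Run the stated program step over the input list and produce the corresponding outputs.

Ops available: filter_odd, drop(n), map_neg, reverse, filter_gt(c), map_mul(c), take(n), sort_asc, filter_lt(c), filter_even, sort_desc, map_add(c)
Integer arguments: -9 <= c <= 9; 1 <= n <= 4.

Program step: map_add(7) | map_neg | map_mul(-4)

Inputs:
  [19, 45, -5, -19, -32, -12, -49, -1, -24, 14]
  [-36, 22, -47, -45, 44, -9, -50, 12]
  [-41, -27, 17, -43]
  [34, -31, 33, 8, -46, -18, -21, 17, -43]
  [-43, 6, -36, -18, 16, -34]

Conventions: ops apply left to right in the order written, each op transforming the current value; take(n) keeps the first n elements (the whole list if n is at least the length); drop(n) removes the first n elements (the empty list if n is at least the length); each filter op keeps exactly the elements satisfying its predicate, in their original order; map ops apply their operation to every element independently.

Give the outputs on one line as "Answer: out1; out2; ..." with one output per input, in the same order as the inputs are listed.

[104, 208, 8, -48, -100, -20, -168, 24, -68, 84]; [-116, 116, -160, -152, 204, -8, -172, 76]; [-136, -80, 96, -144]; [164, -96, 160, 60, -156, -44, -56, 96, -144]; [-144, 52, -116, -44, 92, -108]

Execution, op by op:
  [19, 45, -5, -19, -32, -12, -49, -1, -24, 14] -> [26, 52, 2, -12, -25, -5, -42, 6, -17, 21] -> [-26, -52, -2, 12, 25, 5, 42, -6, 17, -21] -> [104, 208, 8, -48, -100, -20, -168, 24, -68, 84]
  [-36, 22, -47, -45, 44, -9, -50, 12] -> [-29, 29, -40, -38, 51, -2, -43, 19] -> [29, -29, 40, 38, -51, 2, 43, -19] -> [-116, 116, -160, -152, 204, -8, -172, 76]
  [-41, -27, 17, -43] -> [-34, -20, 24, -36] -> [34, 20, -24, 36] -> [-136, -80, 96, -144]
  [34, -31, 33, 8, -46, -18, -21, 17, -43] -> [41, -24, 40, 15, -39, -11, -14, 24, -36] -> [-41, 24, -40, -15, 39, 11, 14, -24, 36] -> [164, -96, 160, 60, -156, -44, -56, 96, -144]
  [-43, 6, -36, -18, 16, -34] -> [-36, 13, -29, -11, 23, -27] -> [36, -13, 29, 11, -23, 27] -> [-144, 52, -116, -44, 92, -108]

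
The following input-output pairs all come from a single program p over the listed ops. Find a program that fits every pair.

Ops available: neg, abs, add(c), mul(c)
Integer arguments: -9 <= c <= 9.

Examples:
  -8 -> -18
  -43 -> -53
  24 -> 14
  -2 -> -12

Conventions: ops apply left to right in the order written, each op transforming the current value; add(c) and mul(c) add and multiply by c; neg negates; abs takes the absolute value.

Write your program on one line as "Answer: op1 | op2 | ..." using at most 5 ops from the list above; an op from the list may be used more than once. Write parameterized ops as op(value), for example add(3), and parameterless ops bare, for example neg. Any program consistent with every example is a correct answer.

add(-7) | neg | add(3) | neg

Check, running the answer program on each example:
  -8 -> -15 -> 15 -> 18 -> -18
  -43 -> -50 -> 50 -> 53 -> -53
  24 -> 17 -> -17 -> -14 -> 14
  -2 -> -9 -> 9 -> 12 -> -12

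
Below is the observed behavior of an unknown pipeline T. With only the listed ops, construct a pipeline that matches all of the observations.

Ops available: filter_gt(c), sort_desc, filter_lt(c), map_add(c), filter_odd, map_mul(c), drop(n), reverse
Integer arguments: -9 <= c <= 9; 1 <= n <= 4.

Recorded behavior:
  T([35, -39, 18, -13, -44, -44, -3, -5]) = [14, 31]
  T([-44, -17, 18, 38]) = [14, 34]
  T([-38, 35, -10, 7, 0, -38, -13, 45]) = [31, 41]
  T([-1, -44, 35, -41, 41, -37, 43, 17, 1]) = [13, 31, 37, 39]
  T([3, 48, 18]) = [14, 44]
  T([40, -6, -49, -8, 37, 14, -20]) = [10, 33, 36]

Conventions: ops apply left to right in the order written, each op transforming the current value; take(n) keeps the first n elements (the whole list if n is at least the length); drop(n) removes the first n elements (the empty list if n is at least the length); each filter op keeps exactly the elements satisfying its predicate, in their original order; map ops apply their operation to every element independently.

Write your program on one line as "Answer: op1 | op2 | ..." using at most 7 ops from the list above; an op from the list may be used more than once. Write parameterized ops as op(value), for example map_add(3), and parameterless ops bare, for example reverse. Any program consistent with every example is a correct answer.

filter_gt(-7) | sort_desc | map_add(-7) | filter_gt(0) | map_add(3) | reverse

Check, running the answer program on each example:
  [35, -39, 18, -13, -44, -44, -3, -5] -> [35, 18, -3, -5] -> [35, 18, -3, -5] -> [28, 11, -10, -12] -> [28, 11] -> [31, 14] -> [14, 31]
  [-44, -17, 18, 38] -> [18, 38] -> [38, 18] -> [31, 11] -> [31, 11] -> [34, 14] -> [14, 34]
  [-38, 35, -10, 7, 0, -38, -13, 45] -> [35, 7, 0, 45] -> [45, 35, 7, 0] -> [38, 28, 0, -7] -> [38, 28] -> [41, 31] -> [31, 41]
  [-1, -44, 35, -41, 41, -37, 43, 17, 1] -> [-1, 35, 41, 43, 17, 1] -> [43, 41, 35, 17, 1, -1] -> [36, 34, 28, 10, -6, -8] -> [36, 34, 28, 10] -> [39, 37, 31, 13] -> [13, 31, 37, 39]
  [3, 48, 18] -> [3, 48, 18] -> [48, 18, 3] -> [41, 11, -4] -> [41, 11] -> [44, 14] -> [14, 44]
  [40, -6, -49, -8, 37, 14, -20] -> [40, -6, 37, 14] -> [40, 37, 14, -6] -> [33, 30, 7, -13] -> [33, 30, 7] -> [36, 33, 10] -> [10, 33, 36]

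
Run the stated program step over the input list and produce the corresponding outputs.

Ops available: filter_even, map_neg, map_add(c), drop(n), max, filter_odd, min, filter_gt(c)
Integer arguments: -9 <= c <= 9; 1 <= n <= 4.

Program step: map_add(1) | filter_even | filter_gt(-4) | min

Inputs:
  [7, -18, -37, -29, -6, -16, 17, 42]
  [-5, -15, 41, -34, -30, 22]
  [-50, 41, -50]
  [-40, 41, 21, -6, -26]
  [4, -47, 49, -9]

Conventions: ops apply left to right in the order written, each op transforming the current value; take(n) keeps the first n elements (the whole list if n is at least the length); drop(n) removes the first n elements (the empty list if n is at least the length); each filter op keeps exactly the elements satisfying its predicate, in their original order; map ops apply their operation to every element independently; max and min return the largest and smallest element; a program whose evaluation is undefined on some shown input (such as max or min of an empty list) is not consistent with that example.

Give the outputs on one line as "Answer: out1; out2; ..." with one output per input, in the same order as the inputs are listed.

8; 42; 42; 22; 50

Execution, op by op:
  [7, -18, -37, -29, -6, -16, 17, 42] -> [8, -17, -36, -28, -5, -15, 18, 43] -> [8, -36, -28, 18] -> [8, 18] -> 8
  [-5, -15, 41, -34, -30, 22] -> [-4, -14, 42, -33, -29, 23] -> [-4, -14, 42] -> [42] -> 42
  [-50, 41, -50] -> [-49, 42, -49] -> [42] -> [42] -> 42
  [-40, 41, 21, -6, -26] -> [-39, 42, 22, -5, -25] -> [42, 22] -> [42, 22] -> 22
  [4, -47, 49, -9] -> [5, -46, 50, -8] -> [-46, 50, -8] -> [50] -> 50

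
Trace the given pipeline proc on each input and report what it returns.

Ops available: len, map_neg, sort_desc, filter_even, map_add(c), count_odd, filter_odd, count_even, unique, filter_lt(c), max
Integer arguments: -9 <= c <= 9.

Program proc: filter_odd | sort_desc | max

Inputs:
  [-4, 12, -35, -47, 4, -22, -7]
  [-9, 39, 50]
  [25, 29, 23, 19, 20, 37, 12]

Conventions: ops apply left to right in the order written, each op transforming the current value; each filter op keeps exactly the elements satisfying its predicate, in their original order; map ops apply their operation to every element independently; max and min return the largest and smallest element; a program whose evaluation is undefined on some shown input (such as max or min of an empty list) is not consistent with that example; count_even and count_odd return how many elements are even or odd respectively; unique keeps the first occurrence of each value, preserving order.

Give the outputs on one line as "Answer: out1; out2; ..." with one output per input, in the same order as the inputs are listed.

-7; 39; 37

Execution, op by op:
  [-4, 12, -35, -47, 4, -22, -7] -> [-35, -47, -7] -> [-7, -35, -47] -> -7
  [-9, 39, 50] -> [-9, 39] -> [39, -9] -> 39
  [25, 29, 23, 19, 20, 37, 12] -> [25, 29, 23, 19, 37] -> [37, 29, 25, 23, 19] -> 37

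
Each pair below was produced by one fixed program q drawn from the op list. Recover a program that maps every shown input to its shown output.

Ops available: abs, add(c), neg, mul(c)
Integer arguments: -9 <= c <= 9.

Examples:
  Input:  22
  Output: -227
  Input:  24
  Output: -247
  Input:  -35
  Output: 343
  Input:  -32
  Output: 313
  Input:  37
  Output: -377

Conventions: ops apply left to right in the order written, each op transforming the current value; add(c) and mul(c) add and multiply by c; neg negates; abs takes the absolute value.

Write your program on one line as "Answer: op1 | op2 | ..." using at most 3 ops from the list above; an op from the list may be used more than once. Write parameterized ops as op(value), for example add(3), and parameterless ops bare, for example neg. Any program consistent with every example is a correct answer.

mul(2) | mul(-5) | add(-7)

Check, running the answer program on each example:
  22 -> 44 -> -220 -> -227
  24 -> 48 -> -240 -> -247
  -35 -> -70 -> 350 -> 343
  -32 -> -64 -> 320 -> 313
  37 -> 74 -> -370 -> -377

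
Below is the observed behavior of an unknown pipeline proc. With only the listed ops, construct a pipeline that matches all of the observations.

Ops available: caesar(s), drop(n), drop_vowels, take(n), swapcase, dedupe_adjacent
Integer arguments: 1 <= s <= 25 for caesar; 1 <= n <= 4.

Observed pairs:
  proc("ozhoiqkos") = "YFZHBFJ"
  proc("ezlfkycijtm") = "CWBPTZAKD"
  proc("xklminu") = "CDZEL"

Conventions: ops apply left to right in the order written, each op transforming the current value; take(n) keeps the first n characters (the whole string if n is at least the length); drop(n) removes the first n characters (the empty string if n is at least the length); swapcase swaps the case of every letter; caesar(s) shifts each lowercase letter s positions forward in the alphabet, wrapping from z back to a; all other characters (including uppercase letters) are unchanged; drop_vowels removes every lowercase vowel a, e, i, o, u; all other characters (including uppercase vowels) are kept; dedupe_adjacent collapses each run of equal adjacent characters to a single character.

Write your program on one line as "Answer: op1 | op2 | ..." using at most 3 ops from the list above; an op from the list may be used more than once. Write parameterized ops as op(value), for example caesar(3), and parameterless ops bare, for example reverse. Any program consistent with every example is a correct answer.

caesar(17) | drop(2) | swapcase

Check, running the answer program on each example:
  "ozhoiqkos" -> "fqyfzhbfj" -> "yfzhbfj" -> "YFZHBFJ"
  "ezlfkycijtm" -> "vqcwbptzakd" -> "cwbptzakd" -> "CWBPTZAKD"
  "xklminu" -> "obcdzel" -> "cdzel" -> "CDZEL"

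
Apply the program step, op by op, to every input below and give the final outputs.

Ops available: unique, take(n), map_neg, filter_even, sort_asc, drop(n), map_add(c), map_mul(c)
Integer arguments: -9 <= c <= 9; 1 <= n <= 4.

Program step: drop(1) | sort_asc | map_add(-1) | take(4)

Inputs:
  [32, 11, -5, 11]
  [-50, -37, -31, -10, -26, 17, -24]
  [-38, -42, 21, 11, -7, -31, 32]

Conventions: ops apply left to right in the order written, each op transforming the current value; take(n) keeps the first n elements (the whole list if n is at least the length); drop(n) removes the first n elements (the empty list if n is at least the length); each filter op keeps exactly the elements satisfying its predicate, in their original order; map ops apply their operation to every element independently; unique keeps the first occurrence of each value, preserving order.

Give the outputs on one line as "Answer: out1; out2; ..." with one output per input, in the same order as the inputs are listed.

[-6, 10, 10]; [-38, -32, -27, -25]; [-43, -32, -8, 10]

Execution, op by op:
  [32, 11, -5, 11] -> [11, -5, 11] -> [-5, 11, 11] -> [-6, 10, 10] -> [-6, 10, 10]
  [-50, -37, -31, -10, -26, 17, -24] -> [-37, -31, -10, -26, 17, -24] -> [-37, -31, -26, -24, -10, 17] -> [-38, -32, -27, -25, -11, 16] -> [-38, -32, -27, -25]
  [-38, -42, 21, 11, -7, -31, 32] -> [-42, 21, 11, -7, -31, 32] -> [-42, -31, -7, 11, 21, 32] -> [-43, -32, -8, 10, 20, 31] -> [-43, -32, -8, 10]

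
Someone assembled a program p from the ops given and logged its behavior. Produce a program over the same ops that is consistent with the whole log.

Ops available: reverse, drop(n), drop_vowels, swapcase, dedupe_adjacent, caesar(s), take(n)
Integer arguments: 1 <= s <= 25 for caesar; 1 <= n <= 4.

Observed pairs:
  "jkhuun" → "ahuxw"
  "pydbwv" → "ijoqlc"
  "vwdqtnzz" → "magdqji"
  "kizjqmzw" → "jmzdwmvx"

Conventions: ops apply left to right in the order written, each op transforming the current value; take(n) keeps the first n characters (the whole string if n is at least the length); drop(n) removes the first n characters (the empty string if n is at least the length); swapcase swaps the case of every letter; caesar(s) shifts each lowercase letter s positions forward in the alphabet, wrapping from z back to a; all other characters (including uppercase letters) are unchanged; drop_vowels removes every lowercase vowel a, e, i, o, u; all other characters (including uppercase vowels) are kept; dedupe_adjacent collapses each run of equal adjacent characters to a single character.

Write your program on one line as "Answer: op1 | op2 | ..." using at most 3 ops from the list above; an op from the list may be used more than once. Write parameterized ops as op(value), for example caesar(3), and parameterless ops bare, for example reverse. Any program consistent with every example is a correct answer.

reverse | caesar(13) | dedupe_adjacent

Check, running the answer program on each example:
  "jkhuun" -> "nuuhkj" -> "ahhuxw" -> "ahuxw"
  "pydbwv" -> "vwbdyp" -> "ijoqlc" -> "ijoqlc"
  "vwdqtnzz" -> "zzntqdwv" -> "mmagdqji" -> "magdqji"
  "kizjqmzw" -> "wzmqjzik" -> "jmzdwmvx" -> "jmzdwmvx"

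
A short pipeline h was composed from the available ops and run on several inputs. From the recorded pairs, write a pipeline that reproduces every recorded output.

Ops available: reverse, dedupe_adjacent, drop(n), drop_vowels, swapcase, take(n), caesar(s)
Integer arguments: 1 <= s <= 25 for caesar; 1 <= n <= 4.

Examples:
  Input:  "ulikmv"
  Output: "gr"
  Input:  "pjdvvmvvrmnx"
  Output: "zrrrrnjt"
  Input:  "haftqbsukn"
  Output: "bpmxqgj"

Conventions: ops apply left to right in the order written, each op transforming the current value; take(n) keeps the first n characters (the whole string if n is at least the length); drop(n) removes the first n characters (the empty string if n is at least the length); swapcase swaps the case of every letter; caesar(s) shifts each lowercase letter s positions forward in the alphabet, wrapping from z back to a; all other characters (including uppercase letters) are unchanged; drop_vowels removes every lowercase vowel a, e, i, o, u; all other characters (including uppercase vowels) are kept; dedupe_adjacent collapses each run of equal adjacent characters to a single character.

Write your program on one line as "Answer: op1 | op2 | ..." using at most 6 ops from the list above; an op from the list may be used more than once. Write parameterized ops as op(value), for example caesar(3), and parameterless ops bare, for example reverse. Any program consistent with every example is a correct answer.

caesar(17) | caesar(5) | drop(1) | drop(1) | drop_vowels

Check, running the answer program on each example:
  "ulikmv" -> "lczbdm" -> "qhegir" -> "hegir" -> "egir" -> "gr"
  "pjdvvmvvrmnx" -> "gaummdmmideo" -> "lfzrrirrnijt" -> "fzrrirrnijt" -> "zrrirrnijt" -> "zrrrrnjt"
  "haftqbsukn" -> "yrwkhsjlbe" -> "dwbpmxoqgj" -> "wbpmxoqgj" -> "bpmxoqgj" -> "bpmxqgj"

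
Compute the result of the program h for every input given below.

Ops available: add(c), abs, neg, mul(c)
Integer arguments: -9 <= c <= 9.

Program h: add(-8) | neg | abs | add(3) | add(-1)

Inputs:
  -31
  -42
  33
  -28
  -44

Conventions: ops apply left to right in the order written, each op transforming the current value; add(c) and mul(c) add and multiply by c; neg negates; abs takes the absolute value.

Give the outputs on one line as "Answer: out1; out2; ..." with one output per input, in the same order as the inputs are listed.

41; 52; 27; 38; 54

Execution, op by op:
  -31 -> -39 -> 39 -> 39 -> 42 -> 41
  -42 -> -50 -> 50 -> 50 -> 53 -> 52
  33 -> 25 -> -25 -> 25 -> 28 -> 27
  -28 -> -36 -> 36 -> 36 -> 39 -> 38
  -44 -> -52 -> 52 -> 52 -> 55 -> 54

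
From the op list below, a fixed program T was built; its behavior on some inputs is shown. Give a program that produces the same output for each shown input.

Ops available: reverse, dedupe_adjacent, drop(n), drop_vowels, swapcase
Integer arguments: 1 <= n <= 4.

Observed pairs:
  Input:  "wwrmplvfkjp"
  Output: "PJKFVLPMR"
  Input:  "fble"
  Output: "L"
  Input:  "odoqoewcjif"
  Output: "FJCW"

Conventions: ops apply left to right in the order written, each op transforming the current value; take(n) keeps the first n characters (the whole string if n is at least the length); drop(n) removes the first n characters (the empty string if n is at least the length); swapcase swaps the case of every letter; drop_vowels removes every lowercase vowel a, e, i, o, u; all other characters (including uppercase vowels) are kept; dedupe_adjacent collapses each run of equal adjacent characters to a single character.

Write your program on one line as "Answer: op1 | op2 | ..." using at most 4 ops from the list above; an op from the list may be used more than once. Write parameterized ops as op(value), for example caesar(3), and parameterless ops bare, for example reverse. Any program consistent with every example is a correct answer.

drop_vowels | swapcase | drop(2) | reverse

Check, running the answer program on each example:
  "wwrmplvfkjp" -> "wwrmplvfkjp" -> "WWRMPLVFKJP" -> "RMPLVFKJP" -> "PJKFVLPMR"
  "fble" -> "fbl" -> "FBL" -> "L" -> "L"
  "odoqoewcjif" -> "dqwcjf" -> "DQWCJF" -> "WCJF" -> "FJCW"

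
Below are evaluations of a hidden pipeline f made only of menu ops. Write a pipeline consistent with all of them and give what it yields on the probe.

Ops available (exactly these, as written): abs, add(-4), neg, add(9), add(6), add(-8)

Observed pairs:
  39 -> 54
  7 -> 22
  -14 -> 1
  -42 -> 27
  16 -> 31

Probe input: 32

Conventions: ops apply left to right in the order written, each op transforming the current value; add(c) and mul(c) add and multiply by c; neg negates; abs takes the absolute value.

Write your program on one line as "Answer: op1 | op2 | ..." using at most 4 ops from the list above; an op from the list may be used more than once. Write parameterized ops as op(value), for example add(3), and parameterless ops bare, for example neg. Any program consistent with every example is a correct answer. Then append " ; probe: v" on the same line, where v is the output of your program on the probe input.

add(6) | add(9) | abs ; probe: 47

Check, running the answer program on each example:
  39 -> 45 -> 54 -> 54
  7 -> 13 -> 22 -> 22
  -14 -> -8 -> 1 -> 1
  -42 -> -36 -> -27 -> 27
  16 -> 22 -> 31 -> 31
  probe: 32 -> 38 -> 47 -> 47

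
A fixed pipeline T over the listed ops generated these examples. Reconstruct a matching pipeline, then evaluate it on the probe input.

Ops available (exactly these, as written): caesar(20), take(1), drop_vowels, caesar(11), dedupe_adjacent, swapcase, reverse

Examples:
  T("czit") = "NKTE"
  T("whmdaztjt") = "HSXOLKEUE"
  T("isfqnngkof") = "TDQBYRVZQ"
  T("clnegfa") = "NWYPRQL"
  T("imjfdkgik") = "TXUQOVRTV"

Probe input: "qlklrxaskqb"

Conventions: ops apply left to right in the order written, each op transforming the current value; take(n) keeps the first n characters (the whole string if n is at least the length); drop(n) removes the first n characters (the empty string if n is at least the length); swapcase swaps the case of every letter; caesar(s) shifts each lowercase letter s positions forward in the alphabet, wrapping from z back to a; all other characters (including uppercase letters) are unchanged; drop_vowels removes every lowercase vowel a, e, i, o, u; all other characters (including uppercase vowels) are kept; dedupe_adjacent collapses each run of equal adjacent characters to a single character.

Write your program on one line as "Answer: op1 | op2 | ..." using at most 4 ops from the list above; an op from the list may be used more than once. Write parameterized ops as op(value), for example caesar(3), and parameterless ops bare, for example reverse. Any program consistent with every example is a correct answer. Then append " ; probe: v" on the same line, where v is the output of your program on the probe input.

caesar(11) | dedupe_adjacent | swapcase ; probe: "BWVWCILDVBM"

Check, running the answer program on each example:
  "czit" -> "nkte" -> "nkte" -> "NKTE"
  "whmdaztjt" -> "hsxolkeue" -> "hsxolkeue" -> "HSXOLKEUE"
  "isfqnngkof" -> "tdqbyyrvzq" -> "tdqbyrvzq" -> "TDQBYRVZQ"
  "clnegfa" -> "nwyprql" -> "nwyprql" -> "NWYPRQL"
  "imjfdkgik" -> "txuqovrtv" -> "txuqovrtv" -> "TXUQOVRTV"
  probe: "qlklrxaskqb" -> "bwvwcildvbm" -> "bwvwcildvbm" -> "BWVWCILDVBM"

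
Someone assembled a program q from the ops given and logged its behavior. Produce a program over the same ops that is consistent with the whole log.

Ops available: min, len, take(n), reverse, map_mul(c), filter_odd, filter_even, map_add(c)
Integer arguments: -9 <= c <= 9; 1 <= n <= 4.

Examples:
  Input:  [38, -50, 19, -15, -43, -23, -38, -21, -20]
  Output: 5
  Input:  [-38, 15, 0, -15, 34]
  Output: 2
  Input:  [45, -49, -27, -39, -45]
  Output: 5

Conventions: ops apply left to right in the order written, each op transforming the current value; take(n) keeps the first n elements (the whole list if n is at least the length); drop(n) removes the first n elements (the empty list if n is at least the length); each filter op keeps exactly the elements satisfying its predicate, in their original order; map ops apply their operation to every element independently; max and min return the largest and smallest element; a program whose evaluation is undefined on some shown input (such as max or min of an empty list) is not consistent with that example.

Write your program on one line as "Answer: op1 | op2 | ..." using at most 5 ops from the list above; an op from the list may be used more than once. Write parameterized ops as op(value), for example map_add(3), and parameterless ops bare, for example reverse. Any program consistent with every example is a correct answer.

filter_odd | reverse | map_mul(-7) | reverse | len

Check, running the answer program on each example:
  [38, -50, 19, -15, -43, -23, -38, -21, -20] -> [19, -15, -43, -23, -21] -> [-21, -23, -43, -15, 19] -> [147, 161, 301, 105, -133] -> [-133, 105, 301, 161, 147] -> 5
  [-38, 15, 0, -15, 34] -> [15, -15] -> [-15, 15] -> [105, -105] -> [-105, 105] -> 2
  [45, -49, -27, -39, -45] -> [45, -49, -27, -39, -45] -> [-45, -39, -27, -49, 45] -> [315, 273, 189, 343, -315] -> [-315, 343, 189, 273, 315] -> 5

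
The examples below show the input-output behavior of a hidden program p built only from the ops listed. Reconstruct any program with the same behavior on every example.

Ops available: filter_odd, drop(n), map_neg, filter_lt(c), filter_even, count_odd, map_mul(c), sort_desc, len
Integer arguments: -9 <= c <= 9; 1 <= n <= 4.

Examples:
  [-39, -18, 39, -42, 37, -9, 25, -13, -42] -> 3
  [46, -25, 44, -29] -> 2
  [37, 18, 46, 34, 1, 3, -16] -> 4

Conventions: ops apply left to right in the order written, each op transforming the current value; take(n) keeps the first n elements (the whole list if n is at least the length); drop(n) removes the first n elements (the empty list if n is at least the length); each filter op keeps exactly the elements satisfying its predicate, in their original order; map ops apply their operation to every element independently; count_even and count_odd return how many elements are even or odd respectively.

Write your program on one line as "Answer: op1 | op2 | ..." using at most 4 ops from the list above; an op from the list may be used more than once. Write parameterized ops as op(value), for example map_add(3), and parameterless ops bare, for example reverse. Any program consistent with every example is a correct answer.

filter_even | map_mul(8) | map_mul(-1) | len

Check, running the answer program on each example:
  [-39, -18, 39, -42, 37, -9, 25, -13, -42] -> [-18, -42, -42] -> [-144, -336, -336] -> [144, 336, 336] -> 3
  [46, -25, 44, -29] -> [46, 44] -> [368, 352] -> [-368, -352] -> 2
  [37, 18, 46, 34, 1, 3, -16] -> [18, 46, 34, -16] -> [144, 368, 272, -128] -> [-144, -368, -272, 128] -> 4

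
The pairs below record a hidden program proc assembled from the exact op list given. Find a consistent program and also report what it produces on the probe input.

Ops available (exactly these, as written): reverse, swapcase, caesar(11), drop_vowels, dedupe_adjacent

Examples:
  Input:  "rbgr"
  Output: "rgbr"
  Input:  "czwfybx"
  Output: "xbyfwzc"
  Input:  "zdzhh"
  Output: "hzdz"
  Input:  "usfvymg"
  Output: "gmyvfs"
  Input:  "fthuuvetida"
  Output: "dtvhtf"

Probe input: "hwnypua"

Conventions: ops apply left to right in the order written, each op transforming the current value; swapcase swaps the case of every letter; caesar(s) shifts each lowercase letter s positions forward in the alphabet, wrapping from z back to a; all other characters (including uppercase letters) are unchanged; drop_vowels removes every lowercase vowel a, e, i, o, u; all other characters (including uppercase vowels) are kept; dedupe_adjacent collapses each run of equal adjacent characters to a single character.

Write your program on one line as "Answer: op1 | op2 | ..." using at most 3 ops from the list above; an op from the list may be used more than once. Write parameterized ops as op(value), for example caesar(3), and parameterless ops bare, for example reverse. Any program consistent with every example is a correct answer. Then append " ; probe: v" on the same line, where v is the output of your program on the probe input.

drop_vowels | reverse | dedupe_adjacent ; probe: "pynwh"

Check, running the answer program on each example:
  "rbgr" -> "rbgr" -> "rgbr" -> "rgbr"
  "czwfybx" -> "czwfybx" -> "xbyfwzc" -> "xbyfwzc"
  "zdzhh" -> "zdzhh" -> "hhzdz" -> "hzdz"
  "usfvymg" -> "sfvymg" -> "gmyvfs" -> "gmyvfs"
  "fthuuvetida" -> "fthvtd" -> "dtvhtf" -> "dtvhtf"
  probe: "hwnypua" -> "hwnyp" -> "pynwh" -> "pynwh"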